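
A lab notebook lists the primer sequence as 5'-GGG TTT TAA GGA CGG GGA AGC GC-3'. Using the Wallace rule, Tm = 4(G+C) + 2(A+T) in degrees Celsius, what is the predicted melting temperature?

Counting bases: T=4, A=5, C=3, G=11
A+T = 9, G+C = 14
Tm = 4·14 + 2·9 = 56 + 18 = 74°C

74°C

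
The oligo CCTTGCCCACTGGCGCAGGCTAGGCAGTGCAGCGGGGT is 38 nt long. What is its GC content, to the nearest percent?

71%

Counting bases: C=12, T=6, A=5, G=15
G+C = 15 + 12 = 27 out of 38 bases
%GC = 27/38 × 100 = 71.05% ≈ 71%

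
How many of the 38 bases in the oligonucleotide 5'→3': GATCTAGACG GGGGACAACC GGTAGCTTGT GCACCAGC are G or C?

Scanning the sequence gives C=10, G=13, A=9, T=6.
G+C = 13 + 10 = 23

23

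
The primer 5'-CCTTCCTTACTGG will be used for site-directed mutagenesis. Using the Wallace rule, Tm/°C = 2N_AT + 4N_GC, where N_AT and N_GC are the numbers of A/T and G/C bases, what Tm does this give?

40°C

Base counts: A=1, T=5, C=5, G=2
AT pairs contribute 6, GC pairs contribute 7.
Tm = 4·7 + 2·6 = 28 + 12 = 40°C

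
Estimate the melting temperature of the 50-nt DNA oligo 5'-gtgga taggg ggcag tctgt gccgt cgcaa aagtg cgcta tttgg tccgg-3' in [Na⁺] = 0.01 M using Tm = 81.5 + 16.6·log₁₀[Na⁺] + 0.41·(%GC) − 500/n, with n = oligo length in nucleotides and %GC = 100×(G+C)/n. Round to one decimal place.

Length n = 50. Counting bases: G=20, C=10, T=12, A=8
G+C = 30, so %GC = 30/50 × 100 = 60%
Salt term: 16.6 × (-2) = -33.2
GC term: 0.41 × 60 = 24.6; length term: −500/50 = −10
Tm = 81.5 + (-33.2) + 24.6 − 10 = 62.9 → 62.9°C

62.9°C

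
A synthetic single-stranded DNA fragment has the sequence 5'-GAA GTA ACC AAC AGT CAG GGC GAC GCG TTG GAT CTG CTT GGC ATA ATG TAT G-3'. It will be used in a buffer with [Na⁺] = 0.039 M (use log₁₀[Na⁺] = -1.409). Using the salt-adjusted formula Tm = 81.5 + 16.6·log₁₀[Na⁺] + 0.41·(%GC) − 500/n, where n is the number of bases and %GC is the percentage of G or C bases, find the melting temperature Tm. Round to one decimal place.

Length n = 52. Base counts: A=14, G=16, C=10, T=12
G+C = 26, so %GC = 26/52 × 100 = 50%
Salt term: 16.6 × (-1.409) = -23.389
GC term: 0.41 × 50 = 20.5; length term: −500/52 = −9.615
Tm = 81.5 + (-23.389) + 20.5 − 9.615 = 68.996 → 69.0°C

69.0°C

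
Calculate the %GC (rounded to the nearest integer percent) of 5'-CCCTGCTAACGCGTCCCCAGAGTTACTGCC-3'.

T=6, C=13, A=5, G=6
G+C = 6 + 13 = 19 out of 30 bases
%GC = 19/30 × 100 = 63.33% ≈ 63%

63%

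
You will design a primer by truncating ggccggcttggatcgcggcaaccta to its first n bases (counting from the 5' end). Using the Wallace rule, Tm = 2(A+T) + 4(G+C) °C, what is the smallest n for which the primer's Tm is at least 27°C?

n = 7

First 6 bases: GGCCGG → Tm = 24°C (< 27°C)
First 7 bases: GGCCGGC → Tm = 28°C (≥ 27°C)
Each additional base adds 2°C (A/T) or 4°C (G/C), so Tm is non-decreasing in n; n = 7 is the first length to reach 27°C.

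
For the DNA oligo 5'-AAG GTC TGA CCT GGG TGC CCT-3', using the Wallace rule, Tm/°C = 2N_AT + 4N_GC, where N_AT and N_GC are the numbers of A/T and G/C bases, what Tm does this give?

68°C

Counting bases: G=7, T=5, A=3, C=6
So N_AT = 8 and N_GC = 13.
Tm = 2×8 + 4×13 = 68°C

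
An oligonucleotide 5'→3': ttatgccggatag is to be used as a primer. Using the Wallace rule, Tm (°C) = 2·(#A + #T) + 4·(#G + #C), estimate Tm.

Counting bases: G=4, A=3, C=2, T=4
A+T = 7, G+C = 6
Tm = 4·6 + 2·7 = 24 + 14 = 38°C

38°C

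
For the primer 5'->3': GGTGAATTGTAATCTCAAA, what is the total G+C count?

6

A=7, T=6, G=4, C=2
G+C = 4 + 2 = 6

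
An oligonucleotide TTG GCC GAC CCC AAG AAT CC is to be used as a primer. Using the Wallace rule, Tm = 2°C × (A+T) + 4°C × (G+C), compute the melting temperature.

A=5, T=3, C=8, G=4
AT pairs contribute 8, GC pairs contribute 12.
Tm = 2×8 + 4×12 = 64°C

64°C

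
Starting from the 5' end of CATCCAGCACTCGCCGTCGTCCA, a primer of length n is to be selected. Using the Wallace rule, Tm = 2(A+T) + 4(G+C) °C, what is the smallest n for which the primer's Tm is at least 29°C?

First 9 bases: CATCCAGCA → Tm = 28°C (< 29°C)
First 10 bases: CATCCAGCAC → Tm = 32°C (≥ 29°C)
Since every base adds ≥2°C, Tm only increases with n, so the threshold is first crossed at n = 10.

n = 10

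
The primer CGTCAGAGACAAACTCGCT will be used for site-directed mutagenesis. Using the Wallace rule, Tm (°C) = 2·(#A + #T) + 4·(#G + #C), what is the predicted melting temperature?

58°C

Counting bases: T=3, G=4, A=6, C=6
So N_AT = 9 and N_GC = 10.
Tm = 2×9 + 4×10 = 58°C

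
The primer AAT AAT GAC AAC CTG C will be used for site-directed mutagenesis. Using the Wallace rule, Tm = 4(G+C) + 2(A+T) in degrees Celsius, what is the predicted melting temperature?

Scanning the sequence gives C=4, A=7, T=3, G=2.
AT pairs contribute 10, GC pairs contribute 6.
Tm = 4·6 + 2·10 = 24 + 20 = 44°C

44°C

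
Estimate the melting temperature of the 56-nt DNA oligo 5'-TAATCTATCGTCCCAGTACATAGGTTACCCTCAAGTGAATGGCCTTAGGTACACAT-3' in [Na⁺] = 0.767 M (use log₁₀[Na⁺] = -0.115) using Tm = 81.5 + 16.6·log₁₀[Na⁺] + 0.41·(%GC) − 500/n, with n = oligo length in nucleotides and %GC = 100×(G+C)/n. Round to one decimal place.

88.2°C

Length n = 56. Scanning the sequence gives G=10, C=14, T=16, A=16.
G+C = 24, so %GC = 24/56 × 100 = 42.857%
Salt term: 16.6 × (-0.115) = -1.909
GC term: 0.41 × 42.857 = 17.571; length term: −500/56 = −8.929
Tm = 81.5 + (-1.909) + 17.571 − 8.929 = 88.233 → 88.2°C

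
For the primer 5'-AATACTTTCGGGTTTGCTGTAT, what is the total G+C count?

Base counts: T=10, G=5, A=4, C=3
Total G or C: 5 + 3 = 8

8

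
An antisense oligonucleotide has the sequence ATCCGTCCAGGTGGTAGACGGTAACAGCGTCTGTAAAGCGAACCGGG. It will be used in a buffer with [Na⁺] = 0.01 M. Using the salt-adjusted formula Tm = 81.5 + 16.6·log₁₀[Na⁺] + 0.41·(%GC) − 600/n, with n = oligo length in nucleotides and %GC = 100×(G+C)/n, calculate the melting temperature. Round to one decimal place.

Length n = 47. Base counts: T=8, G=16, A=12, C=11
G+C = 27, so %GC = 27/47 × 100 = 57.447%
Salt term: 16.6 × (-2) = -33.2
GC term: 0.41 × 57.447 = 23.553; length term: −600/47 = −12.766
Tm = 81.5 + (-33.2) + 23.553 − 12.766 = 59.087 → 59.1°C

59.1°C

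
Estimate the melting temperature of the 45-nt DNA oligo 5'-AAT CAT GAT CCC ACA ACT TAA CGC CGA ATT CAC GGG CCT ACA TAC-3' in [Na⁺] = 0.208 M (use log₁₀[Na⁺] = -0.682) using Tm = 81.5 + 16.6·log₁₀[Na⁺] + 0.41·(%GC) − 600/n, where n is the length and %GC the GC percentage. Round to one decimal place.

76.0°C

Length n = 45. Counting bases: C=15, G=6, T=9, A=15
G+C = 21, so %GC = 21/45 × 100 = 46.667%
Salt term: 16.6 × (-0.682) = -11.321
GC term: 0.41 × 46.667 = 19.133; length term: −600/45 = −13.333
Tm = 81.5 + (-11.321) + 19.133 − 13.333 = 75.979 → 76.0°C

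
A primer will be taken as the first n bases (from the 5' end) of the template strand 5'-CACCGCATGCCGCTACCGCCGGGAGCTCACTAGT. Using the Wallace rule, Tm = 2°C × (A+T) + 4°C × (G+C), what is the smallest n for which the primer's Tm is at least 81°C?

First 22 bases: CACCGCATGCCGCTACCGCCGG → Tm = 78°C (< 81°C)
First 23 bases: CACCGCATGCCGCTACCGCCGGG → Tm = 82°C (≥ 81°C)
Each additional base adds 2°C (A/T) or 4°C (G/C), so Tm is non-decreasing in n; n = 23 is the first length to reach 81°C.

n = 23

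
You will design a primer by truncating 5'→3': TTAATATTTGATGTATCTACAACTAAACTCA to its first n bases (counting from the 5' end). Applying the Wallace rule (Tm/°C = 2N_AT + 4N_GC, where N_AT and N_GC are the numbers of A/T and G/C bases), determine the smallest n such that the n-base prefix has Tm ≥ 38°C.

First 16 bases: TTAATATTTGATGTAT → Tm = 36°C (< 38°C)
First 17 bases: TTAATATTTGATGTATC → Tm = 40°C (≥ 38°C)
Since every base adds ≥2°C, Tm only increases with n, so the threshold is first crossed at n = 17.

n = 17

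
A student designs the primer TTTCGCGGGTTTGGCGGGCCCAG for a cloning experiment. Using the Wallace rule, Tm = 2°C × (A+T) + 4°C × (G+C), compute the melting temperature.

Scanning the sequence gives C=6, A=1, G=10, T=6.
So N_AT = 7 and N_GC = 16.
Tm = 2×7 + 4×16 = 78°C

78°C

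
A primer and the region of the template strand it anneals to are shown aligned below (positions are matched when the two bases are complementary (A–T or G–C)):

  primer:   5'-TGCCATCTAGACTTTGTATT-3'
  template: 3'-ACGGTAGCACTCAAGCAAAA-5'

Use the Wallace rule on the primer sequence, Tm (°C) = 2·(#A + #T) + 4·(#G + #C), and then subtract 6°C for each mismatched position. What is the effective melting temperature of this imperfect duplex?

Primer base counts: A=4, T=9, G=3, C=4 → A+T=13, G+C=7
Perfect-match Tm = 2(13) + 4(7) = 26 + 28 = 54°C
Mismatches (positions where the bases are not complementary): 5 (at positions 8, 9, 12, 15, 18)
Effective Tm = 54 − 5×6 = 54 − 30 = 24°C

24°C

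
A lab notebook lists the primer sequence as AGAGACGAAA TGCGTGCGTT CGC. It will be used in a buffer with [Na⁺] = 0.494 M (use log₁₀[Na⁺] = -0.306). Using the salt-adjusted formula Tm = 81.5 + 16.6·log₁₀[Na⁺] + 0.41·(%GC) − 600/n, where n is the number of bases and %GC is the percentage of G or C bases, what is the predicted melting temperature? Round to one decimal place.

Length n = 23. Base counts: A=6, G=8, C=5, T=4
G+C = 13, so %GC = 13/23 × 100 = 56.522%
Salt term: 16.6 × (-0.306) = -5.08
GC term: 0.41 × 56.522 = 23.174; length term: −600/23 = −26.087
Tm = 81.5 + (-5.08) + 23.174 − 26.087 = 73.507 → 73.5°C

73.5°C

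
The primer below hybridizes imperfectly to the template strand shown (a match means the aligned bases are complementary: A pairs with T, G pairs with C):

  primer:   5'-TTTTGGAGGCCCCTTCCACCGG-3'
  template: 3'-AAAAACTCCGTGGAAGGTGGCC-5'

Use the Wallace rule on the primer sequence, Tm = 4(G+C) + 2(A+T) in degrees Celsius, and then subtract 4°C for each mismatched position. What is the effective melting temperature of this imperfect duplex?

Primer base counts: A=2, T=6, G=6, C=8 → A+T=8, G+C=14
Perfect-match Tm = 2(8) + 4(14) = 16 + 56 = 72°C
Mismatches (positions where the bases are not complementary): 2 (at positions 5, 11)
Effective Tm = 72 − 2×4 = 72 − 8 = 64°C

64°C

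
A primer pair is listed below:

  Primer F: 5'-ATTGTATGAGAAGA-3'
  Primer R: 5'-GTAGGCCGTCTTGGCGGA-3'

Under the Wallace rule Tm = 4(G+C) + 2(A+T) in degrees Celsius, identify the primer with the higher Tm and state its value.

Primer F: A+T=10, G+C=4 → Tm = 2(10)+4(4) = 36°C
Primer R: A+T=6, G+C=12 → Tm = 2(6)+4(12) = 60°C
36°C vs 60°C → primer R is higher.

Primer R, 60°C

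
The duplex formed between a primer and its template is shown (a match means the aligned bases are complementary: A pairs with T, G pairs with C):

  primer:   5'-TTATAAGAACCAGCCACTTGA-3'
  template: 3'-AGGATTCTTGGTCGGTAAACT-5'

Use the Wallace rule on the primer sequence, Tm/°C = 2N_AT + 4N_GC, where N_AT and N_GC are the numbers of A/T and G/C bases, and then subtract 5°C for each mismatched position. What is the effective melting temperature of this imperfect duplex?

Primer base counts: A=8, T=5, G=3, C=5 → A+T=13, G+C=8
Perfect-match Tm = 2(13) + 4(8) = 26 + 32 = 58°C
Mismatches (positions where the bases are not complementary): 3 (at positions 2, 3, 17)
Effective Tm = 58 − 3×5 = 58 − 15 = 43°C

43°C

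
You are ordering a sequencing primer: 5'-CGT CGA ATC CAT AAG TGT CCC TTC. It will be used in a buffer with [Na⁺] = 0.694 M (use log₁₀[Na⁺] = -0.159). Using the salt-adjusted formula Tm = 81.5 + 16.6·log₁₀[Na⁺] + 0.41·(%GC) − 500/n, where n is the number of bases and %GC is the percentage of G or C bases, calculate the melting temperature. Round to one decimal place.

Length n = 24. Counting bases: C=8, A=5, G=4, T=7
G+C = 12, so %GC = 12/24 × 100 = 50%
Salt term: 16.6 × (-0.159) = -2.639
GC term: 0.41 × 50 = 20.5; length term: −500/24 = −20.833
Tm = 81.5 + (-2.639) + 20.5 − 20.833 = 78.528 → 78.5°C

78.5°C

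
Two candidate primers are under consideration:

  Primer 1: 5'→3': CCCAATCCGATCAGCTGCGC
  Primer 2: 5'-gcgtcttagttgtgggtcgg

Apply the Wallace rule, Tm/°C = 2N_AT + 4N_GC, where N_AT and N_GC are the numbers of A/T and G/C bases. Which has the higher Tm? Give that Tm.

Primer 1: A+T=7, G+C=13 → Tm = 2(7)+4(13) = 66°C
Primer 2: A+T=8, G+C=12 → Tm = 2(8)+4(12) = 64°C
66°C vs 64°C → primer 1 is higher.

Primer 1, 66°C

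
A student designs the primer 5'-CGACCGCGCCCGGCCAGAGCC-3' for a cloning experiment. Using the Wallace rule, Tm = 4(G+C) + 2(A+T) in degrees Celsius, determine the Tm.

78°C

Scanning the sequence gives T=0, G=7, A=3, C=11.
So N_AT = 3 and N_GC = 18.
Tm = 2(3) + 4(18) = 6 + 72 = 78°C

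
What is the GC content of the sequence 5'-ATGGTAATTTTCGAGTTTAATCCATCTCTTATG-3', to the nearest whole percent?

Scanning the sequence gives T=15, C=5, A=8, G=5.
G+C = 5 + 5 = 10 out of 33 bases
%GC = 10/33 × 100 = 30.3% ≈ 30%

30%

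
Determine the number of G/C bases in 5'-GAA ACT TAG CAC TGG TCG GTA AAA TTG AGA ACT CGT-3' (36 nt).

A=12, T=9, G=9, C=6
Total G or C: 9 + 6 = 15

15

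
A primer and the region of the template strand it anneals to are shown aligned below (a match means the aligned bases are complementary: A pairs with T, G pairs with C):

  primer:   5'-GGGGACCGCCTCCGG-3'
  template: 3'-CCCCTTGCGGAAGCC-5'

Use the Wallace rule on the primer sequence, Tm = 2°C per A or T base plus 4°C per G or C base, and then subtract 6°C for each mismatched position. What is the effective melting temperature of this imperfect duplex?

44°C

Primer base counts: A=1, T=1, G=7, C=6 → A+T=2, G+C=13
Perfect-match Tm = 2(2) + 4(13) = 4 + 52 = 56°C
Mismatches (positions where the bases are not complementary): 2 (at positions 6, 12)
Effective Tm = 56 − 2×6 = 56 − 12 = 44°C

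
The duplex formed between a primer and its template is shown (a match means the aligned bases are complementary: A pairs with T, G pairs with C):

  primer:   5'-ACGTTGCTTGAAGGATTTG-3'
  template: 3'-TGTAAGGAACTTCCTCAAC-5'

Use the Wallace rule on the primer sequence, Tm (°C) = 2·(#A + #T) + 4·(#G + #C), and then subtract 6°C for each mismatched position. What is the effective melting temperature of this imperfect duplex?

Primer base counts: A=4, T=7, G=6, C=2 → A+T=11, G+C=8
Perfect-match Tm = 2(11) + 4(8) = 22 + 32 = 54°C
Mismatches (positions where the bases are not complementary): 3 (at positions 3, 6, 16)
Effective Tm = 54 − 3×6 = 54 − 18 = 36°C

36°C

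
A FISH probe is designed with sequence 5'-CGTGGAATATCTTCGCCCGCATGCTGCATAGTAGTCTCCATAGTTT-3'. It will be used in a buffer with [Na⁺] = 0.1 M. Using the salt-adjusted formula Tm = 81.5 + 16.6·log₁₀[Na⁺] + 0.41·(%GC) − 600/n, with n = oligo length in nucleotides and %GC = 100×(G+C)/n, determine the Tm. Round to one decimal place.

Length n = 46. Counting bases: T=15, C=12, G=10, A=9
G+C = 22, so %GC = 22/46 × 100 = 47.826%
Salt term: 16.6 × (-1) = -16.6
GC term: 0.41 × 47.826 = 19.609; length term: −600/46 = −13.043
Tm = 81.5 + (-16.6) + 19.609 − 13.043 = 71.466 → 71.5°C

71.5°C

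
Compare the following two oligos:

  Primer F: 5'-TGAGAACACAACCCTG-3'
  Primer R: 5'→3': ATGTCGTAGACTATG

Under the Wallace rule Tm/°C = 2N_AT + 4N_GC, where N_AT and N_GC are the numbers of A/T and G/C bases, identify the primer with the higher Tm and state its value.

Primer F, 48°C

Primer F: A+T=8, G+C=8 → Tm = 2(8)+4(8) = 48°C
Primer R: A+T=9, G+C=6 → Tm = 2(9)+4(6) = 42°C
48°C vs 42°C → primer F is higher.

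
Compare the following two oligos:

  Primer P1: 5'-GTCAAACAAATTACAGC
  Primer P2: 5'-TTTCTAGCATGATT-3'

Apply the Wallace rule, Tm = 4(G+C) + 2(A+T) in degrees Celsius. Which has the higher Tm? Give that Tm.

Primer P1, 46°C

Primer P1: A+T=11, G+C=6 → Tm = 2(11)+4(6) = 46°C
Primer P2: A+T=10, G+C=4 → Tm = 2(10)+4(4) = 36°C
46°C vs 36°C → primer P1 is higher.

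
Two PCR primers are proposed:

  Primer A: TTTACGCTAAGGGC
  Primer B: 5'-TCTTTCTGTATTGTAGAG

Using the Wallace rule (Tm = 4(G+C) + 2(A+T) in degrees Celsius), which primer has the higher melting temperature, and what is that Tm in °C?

Primer A: A+T=7, G+C=7 → Tm = 2(7)+4(7) = 42°C
Primer B: A+T=12, G+C=6 → Tm = 2(12)+4(6) = 48°C
42°C vs 48°C → primer B is higher.

Primer B, 48°C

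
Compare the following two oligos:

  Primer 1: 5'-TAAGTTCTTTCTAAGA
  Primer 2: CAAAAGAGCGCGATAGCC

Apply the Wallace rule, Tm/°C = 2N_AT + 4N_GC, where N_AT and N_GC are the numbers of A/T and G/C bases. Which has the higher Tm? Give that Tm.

Primer 1: A+T=12, G+C=4 → Tm = 2(12)+4(4) = 40°C
Primer 2: A+T=8, G+C=10 → Tm = 2(8)+4(10) = 56°C
40°C vs 56°C → primer 2 is higher.

Primer 2, 56°C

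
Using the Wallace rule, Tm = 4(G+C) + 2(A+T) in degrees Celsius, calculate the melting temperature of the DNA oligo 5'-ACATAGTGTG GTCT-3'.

Scanning the sequence gives A=3, C=2, G=4, T=5.
So N_AT = 8 and N_GC = 6.
Tm = 4·6 + 2·8 = 24 + 16 = 40°C

40°C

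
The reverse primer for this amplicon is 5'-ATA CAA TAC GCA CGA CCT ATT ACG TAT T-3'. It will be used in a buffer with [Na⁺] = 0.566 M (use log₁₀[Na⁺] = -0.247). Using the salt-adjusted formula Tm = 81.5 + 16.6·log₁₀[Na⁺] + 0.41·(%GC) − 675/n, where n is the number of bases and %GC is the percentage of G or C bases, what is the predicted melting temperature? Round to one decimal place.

Length n = 28. A=10, T=8, G=3, C=7
G+C = 10, so %GC = 10/28 × 100 = 35.714%
Salt term: 16.6 × (-0.247) = -4.1
GC term: 0.41 × 35.714 = 14.643; length term: −675/28 = −24.107
Tm = 81.5 + (-4.1) + 14.643 − 24.107 = 67.936 → 67.9°C

67.9°C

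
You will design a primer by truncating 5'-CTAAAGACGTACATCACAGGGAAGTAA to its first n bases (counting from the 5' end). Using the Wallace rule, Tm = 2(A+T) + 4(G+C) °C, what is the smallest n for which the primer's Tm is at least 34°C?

First 11 bases: CTAAAGACGTA → Tm = 30°C (< 34°C)
First 12 bases: CTAAAGACGTAC → Tm = 34°C (≥ 34°C)
Each additional base adds 2°C (A/T) or 4°C (G/C), so Tm is non-decreasing in n; n = 12 is the first length to reach 34°C.

n = 12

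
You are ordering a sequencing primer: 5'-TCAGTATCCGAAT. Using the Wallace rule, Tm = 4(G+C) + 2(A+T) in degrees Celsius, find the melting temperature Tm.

36°C

Scanning the sequence gives G=2, A=4, C=3, T=4.
A+T = 8, G+C = 5
Tm = 2×8 + 4×5 = 36°C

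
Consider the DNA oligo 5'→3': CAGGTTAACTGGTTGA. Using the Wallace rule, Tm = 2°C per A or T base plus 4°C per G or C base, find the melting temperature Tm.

Base counts: C=2, G=5, T=5, A=4
So N_AT = 9 and N_GC = 7.
Tm = 2(9) + 4(7) = 18 + 28 = 46°C

46°C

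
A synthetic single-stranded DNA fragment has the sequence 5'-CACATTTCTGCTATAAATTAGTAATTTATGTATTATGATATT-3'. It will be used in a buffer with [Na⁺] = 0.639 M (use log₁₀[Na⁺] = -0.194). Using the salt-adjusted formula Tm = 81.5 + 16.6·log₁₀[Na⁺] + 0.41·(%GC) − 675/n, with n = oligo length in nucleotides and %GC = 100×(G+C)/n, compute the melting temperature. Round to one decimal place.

Length n = 42. Counting bases: G=4, A=14, C=4, T=20
G+C = 8, so %GC = 8/42 × 100 = 19.048%
Salt term: 16.6 × (-0.194) = -3.22
GC term: 0.41 × 19.048 = 7.81; length term: −675/42 = −16.071
Tm = 81.5 + (-3.22) + 7.81 − 16.071 = 70.019 → 70.0°C

70.0°C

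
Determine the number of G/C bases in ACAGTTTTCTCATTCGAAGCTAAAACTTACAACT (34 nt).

11

Counting bases: A=12, T=11, G=3, C=8
G+C = 3 + 8 = 11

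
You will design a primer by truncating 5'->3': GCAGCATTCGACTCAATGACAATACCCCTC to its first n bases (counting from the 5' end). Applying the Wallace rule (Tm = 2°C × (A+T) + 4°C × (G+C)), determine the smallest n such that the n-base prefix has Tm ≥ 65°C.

First 22 bases: GCAGCATTCGACTCAATGACAA → Tm = 64°C (< 65°C)
First 23 bases: GCAGCATTCGACTCAATGACAAT → Tm = 66°C (≥ 65°C)
Each additional base adds 2°C (A/T) or 4°C (G/C), so Tm is non-decreasing in n; n = 23 is the first length to reach 65°C.

n = 23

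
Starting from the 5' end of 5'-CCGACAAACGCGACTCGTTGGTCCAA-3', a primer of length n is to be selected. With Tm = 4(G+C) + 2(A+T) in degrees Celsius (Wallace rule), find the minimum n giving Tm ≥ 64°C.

n = 20

First 19 bases: CCGACAAACGCGACTCGTT → Tm = 60°C (< 64°C)
First 20 bases: CCGACAAACGCGACTCGTTG → Tm = 64°C (≥ 64°C)
Each additional base adds 2°C (A/T) or 4°C (G/C), so Tm is non-decreasing in n; n = 20 is the first length to reach 64°C.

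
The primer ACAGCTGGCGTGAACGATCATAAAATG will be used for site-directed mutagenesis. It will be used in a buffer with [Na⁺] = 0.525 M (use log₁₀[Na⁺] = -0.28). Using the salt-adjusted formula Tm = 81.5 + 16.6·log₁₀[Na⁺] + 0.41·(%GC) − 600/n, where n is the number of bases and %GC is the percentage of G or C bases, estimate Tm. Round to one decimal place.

72.9°C

Length n = 27. Scanning the sequence gives G=7, C=5, A=10, T=5.
G+C = 12, so %GC = 12/27 × 100 = 44.444%
Salt term: 16.6 × (-0.28) = -4.648
GC term: 0.41 × 44.444 = 18.222; length term: −600/27 = −22.222
Tm = 81.5 + (-4.648) + 18.222 − 22.222 = 72.852 → 72.9°C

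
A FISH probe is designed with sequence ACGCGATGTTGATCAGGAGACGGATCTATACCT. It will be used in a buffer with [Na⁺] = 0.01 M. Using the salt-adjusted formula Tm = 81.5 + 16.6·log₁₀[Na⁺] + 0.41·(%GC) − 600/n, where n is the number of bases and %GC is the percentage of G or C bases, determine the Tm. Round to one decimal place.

Length n = 33. C=7, A=9, G=9, T=8
G+C = 16, so %GC = 16/33 × 100 = 48.485%
Salt term: 16.6 × (-2) = -33.2
GC term: 0.41 × 48.485 = 19.879; length term: −600/33 = −18.182
Tm = 81.5 + (-33.2) + 19.879 − 18.182 = 49.997 → 50.0°C

50.0°C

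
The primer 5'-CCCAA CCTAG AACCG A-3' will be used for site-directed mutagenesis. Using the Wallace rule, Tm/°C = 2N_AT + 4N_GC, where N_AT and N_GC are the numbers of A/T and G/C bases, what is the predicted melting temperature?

50°C

Base counts: G=2, T=1, A=6, C=7
A+T = 7, G+C = 9
Tm = 2×7 + 4×9 = 50°C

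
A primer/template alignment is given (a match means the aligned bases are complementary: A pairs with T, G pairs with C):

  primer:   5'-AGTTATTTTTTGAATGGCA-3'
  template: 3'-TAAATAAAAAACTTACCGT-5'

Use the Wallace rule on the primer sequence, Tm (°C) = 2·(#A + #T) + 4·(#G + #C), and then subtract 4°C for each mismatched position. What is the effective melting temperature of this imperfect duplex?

44°C

Primer base counts: A=5, T=9, G=4, C=1 → A+T=14, G+C=5
Perfect-match Tm = 2(14) + 4(5) = 28 + 20 = 48°C
Mismatches (positions where the bases are not complementary): 1 (at position 2)
Effective Tm = 48 − 1×4 = 48 − 4 = 44°C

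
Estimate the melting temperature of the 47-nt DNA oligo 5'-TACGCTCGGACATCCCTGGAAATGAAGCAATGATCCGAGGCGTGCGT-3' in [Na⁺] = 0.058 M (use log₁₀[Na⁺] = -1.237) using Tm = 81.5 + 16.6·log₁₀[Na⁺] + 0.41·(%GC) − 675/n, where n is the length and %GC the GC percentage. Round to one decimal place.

Length n = 47. Base counts: A=12, T=9, C=12, G=14
G+C = 26, so %GC = 26/47 × 100 = 55.319%
Salt term: 16.6 × (-1.237) = -20.534
GC term: 0.41 × 55.319 = 22.681; length term: −675/47 = −14.362
Tm = 81.5 + (-20.534) + 22.681 − 14.362 = 69.285 → 69.3°C

69.3°C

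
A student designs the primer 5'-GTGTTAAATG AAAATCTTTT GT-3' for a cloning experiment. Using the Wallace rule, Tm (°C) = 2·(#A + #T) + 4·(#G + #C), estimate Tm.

54°C

Base counts: A=7, T=10, G=4, C=1
A+T = 17, G+C = 5
Tm = 4·5 + 2·17 = 20 + 34 = 54°C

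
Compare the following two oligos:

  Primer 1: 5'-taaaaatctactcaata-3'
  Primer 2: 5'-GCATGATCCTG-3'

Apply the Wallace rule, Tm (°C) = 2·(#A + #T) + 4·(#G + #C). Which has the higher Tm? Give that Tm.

Primer 1, 40°C

Primer 1: A+T=14, G+C=3 → Tm = 2(14)+4(3) = 40°C
Primer 2: A+T=5, G+C=6 → Tm = 2(5)+4(6) = 34°C
40°C vs 34°C → primer 1 is higher.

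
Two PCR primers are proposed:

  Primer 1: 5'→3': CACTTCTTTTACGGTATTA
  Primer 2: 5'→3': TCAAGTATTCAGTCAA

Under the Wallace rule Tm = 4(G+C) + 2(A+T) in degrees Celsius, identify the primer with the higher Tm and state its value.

Primer 1: A+T=13, G+C=6 → Tm = 2(13)+4(6) = 50°C
Primer 2: A+T=11, G+C=5 → Tm = 2(11)+4(5) = 42°C
50°C vs 42°C → primer 1 is higher.

Primer 1, 50°C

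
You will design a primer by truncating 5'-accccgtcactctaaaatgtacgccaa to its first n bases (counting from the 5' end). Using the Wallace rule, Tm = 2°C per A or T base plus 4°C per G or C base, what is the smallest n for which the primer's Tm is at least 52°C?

n = 18

First 17 bases: ACCCCGTCACTCTAAAA → Tm = 50°C (< 52°C)
First 18 bases: ACCCCGTCACTCTAAAAT → Tm = 52°C (≥ 52°C)
Since every base adds ≥2°C, Tm only increases with n, so the threshold is first crossed at n = 18.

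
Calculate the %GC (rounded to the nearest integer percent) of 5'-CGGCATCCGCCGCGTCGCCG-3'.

85%

Scanning the sequence gives G=7, A=1, C=10, T=2.
G+C = 7 + 10 = 17 out of 20 bases
%GC = 17/20 × 100 = 85% ≈ 85%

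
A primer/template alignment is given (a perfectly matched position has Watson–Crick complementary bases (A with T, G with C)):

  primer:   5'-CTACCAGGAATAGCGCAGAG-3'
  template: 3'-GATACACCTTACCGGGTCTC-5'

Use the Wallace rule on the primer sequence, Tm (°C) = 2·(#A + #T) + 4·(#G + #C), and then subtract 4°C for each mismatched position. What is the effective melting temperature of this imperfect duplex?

Primer base counts: A=7, T=2, G=6, C=5 → A+T=9, G+C=11
Perfect-match Tm = 2(9) + 4(11) = 18 + 44 = 62°C
Mismatches (positions where the bases are not complementary): 5 (at positions 4, 5, 6, 12, 15)
Effective Tm = 62 − 5×4 = 62 − 20 = 42°C

42°C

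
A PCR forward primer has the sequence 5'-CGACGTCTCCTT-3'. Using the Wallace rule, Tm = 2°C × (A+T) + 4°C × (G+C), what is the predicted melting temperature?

38°C

C=5, A=1, G=2, T=4
AT pairs contribute 5, GC pairs contribute 7.
Tm = 4·7 + 2·5 = 28 + 10 = 38°C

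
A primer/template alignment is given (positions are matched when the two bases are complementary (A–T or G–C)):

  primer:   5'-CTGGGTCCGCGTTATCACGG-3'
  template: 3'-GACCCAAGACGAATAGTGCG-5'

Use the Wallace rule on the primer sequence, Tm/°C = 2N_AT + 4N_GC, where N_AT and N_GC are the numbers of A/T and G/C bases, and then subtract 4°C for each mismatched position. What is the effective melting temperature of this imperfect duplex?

Primer base counts: A=2, T=5, G=7, C=6 → A+T=7, G+C=13
Perfect-match Tm = 2(7) + 4(13) = 14 + 52 = 66°C
Mismatches (positions where the bases are not complementary): 5 (at positions 7, 9, 10, 11, 20)
Effective Tm = 66 − 5×4 = 66 − 20 = 46°C

46°C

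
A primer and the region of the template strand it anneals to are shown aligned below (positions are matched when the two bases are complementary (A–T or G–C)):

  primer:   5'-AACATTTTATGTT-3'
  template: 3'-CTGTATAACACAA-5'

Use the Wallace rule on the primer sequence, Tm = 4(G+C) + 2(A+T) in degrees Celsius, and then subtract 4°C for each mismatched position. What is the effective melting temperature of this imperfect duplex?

18°C

Primer base counts: A=4, T=7, G=1, C=1 → A+T=11, G+C=2
Perfect-match Tm = 2(11) + 4(2) = 22 + 8 = 30°C
Mismatches (positions where the bases are not complementary): 3 (at positions 1, 6, 9)
Effective Tm = 30 − 3×4 = 30 − 12 = 18°C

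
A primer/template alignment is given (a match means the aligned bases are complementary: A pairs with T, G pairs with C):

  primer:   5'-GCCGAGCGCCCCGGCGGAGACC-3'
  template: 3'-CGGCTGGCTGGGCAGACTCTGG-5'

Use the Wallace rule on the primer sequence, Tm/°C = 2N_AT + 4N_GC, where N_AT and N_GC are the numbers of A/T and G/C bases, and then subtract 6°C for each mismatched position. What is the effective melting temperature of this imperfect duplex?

Primer base counts: A=3, T=0, G=9, C=10 → A+T=3, G+C=19
Perfect-match Tm = 2(3) + 4(19) = 6 + 76 = 82°C
Mismatches (positions where the bases are not complementary): 4 (at positions 6, 9, 14, 16)
Effective Tm = 82 − 4×6 = 82 − 24 = 58°C

58°C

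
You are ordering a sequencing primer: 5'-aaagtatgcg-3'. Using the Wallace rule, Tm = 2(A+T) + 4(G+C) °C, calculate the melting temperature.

G=3, C=1, A=4, T=2
AT pairs contribute 6, GC pairs contribute 4.
Tm = 2×6 + 4×4 = 28°C

28°C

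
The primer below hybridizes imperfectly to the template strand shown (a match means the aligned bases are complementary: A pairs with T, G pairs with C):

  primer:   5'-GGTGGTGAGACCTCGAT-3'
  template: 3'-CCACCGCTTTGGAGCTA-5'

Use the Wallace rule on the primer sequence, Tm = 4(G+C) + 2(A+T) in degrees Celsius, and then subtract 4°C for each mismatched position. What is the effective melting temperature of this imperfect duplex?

46°C

Primer base counts: A=3, T=4, G=7, C=3 → A+T=7, G+C=10
Perfect-match Tm = 2(7) + 4(10) = 14 + 40 = 54°C
Mismatches (positions where the bases are not complementary): 2 (at positions 6, 9)
Effective Tm = 54 − 2×4 = 54 − 8 = 46°C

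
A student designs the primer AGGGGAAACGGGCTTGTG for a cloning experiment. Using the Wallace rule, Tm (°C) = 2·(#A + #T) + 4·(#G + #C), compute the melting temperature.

58°C

A=4, G=9, C=2, T=3
So N_AT = 7 and N_GC = 11.
Tm = 4·11 + 2·7 = 44 + 14 = 58°C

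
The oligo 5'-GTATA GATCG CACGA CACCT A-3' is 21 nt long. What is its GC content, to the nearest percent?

48%

Base counts: C=6, G=4, A=7, T=4
G+C = 4 + 6 = 10 out of 21 bases
%GC = 10/21 × 100 = 47.62% ≈ 48%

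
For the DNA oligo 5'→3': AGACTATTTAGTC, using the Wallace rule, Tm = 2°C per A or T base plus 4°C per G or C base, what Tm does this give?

Scanning the sequence gives A=4, C=2, T=5, G=2.
A+T = 9, G+C = 4
Tm = 2×9 + 4×4 = 34°C

34°C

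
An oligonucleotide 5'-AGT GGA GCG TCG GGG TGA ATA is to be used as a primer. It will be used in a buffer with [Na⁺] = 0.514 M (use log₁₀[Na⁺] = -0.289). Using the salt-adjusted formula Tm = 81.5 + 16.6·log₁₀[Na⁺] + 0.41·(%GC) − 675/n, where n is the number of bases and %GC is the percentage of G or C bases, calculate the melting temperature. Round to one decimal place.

68.0°C

Length n = 21. A=5, T=4, C=2, G=10
G+C = 12, so %GC = 12/21 × 100 = 57.143%
Salt term: 16.6 × (-0.289) = -4.797
GC term: 0.41 × 57.143 = 23.429; length term: −675/21 = −32.143
Tm = 81.5 + (-4.797) + 23.429 − 32.143 = 67.989 → 68.0°C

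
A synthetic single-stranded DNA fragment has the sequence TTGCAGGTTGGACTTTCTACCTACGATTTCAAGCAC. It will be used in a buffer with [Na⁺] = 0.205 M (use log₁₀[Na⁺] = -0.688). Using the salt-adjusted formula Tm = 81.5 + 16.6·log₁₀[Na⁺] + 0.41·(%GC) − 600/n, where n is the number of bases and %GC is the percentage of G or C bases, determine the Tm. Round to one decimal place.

Length n = 36. Counting bases: C=9, T=12, A=8, G=7
G+C = 16, so %GC = 16/36 × 100 = 44.444%
Salt term: 16.6 × (-0.688) = -11.421
GC term: 0.41 × 44.444 = 18.222; length term: −600/36 = −16.667
Tm = 81.5 + (-11.421) + 18.222 − 16.667 = 71.634 → 71.6°C

71.6°C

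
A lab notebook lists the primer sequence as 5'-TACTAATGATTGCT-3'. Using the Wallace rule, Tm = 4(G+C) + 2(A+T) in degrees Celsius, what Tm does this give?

36°C

Base counts: A=4, G=2, T=6, C=2
So N_AT = 10 and N_GC = 4.
Tm = 4·4 + 2·10 = 16 + 20 = 36°C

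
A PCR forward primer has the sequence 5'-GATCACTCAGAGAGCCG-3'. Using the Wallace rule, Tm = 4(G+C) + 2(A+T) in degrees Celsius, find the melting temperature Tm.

Scanning the sequence gives C=5, G=5, T=2, A=5.
So N_AT = 7 and N_GC = 10.
Tm = 4·10 + 2·7 = 40 + 14 = 54°C

54°C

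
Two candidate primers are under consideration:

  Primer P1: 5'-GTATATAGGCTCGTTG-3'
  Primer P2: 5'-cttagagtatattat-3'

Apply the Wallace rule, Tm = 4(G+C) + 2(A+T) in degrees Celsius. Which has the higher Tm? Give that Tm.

Primer P1, 46°C

Primer P1: A+T=9, G+C=7 → Tm = 2(9)+4(7) = 46°C
Primer P2: A+T=12, G+C=3 → Tm = 2(12)+4(3) = 36°C
46°C vs 36°C → primer P1 is higher.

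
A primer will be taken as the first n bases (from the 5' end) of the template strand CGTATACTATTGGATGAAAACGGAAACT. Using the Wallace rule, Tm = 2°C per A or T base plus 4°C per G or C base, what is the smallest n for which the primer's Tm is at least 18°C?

n = 7

First 6 bases: CGTATA → Tm = 16°C (< 18°C)
First 7 bases: CGTATAC → Tm = 20°C (≥ 18°C)
Since every base adds ≥2°C, Tm only increases with n, so the threshold is first crossed at n = 7.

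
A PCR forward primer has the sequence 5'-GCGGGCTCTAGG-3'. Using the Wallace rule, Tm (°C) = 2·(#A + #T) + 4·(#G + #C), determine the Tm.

Base counts: C=3, T=2, A=1, G=6
AT pairs contribute 3, GC pairs contribute 9.
Tm = 2×3 + 4×9 = 42°C

42°C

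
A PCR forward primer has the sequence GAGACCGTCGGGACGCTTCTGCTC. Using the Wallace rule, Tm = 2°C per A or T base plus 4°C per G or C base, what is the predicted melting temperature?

A=3, C=8, T=5, G=8
So N_AT = 8 and N_GC = 16.
Tm = 2(8) + 4(16) = 16 + 64 = 80°C

80°C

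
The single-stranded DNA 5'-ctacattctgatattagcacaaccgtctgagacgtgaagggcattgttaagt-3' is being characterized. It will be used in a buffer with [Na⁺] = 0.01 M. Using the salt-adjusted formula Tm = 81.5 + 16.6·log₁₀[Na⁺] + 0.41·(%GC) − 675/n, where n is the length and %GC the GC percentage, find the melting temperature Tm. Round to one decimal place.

52.7°C

Length n = 52. Counting bases: A=15, C=10, G=12, T=15
G+C = 22, so %GC = 22/52 × 100 = 42.308%
Salt term: 16.6 × (-2) = -33.2
GC term: 0.41 × 42.308 = 17.346; length term: −675/52 = −12.981
Tm = 81.5 + (-33.2) + 17.346 − 12.981 = 52.665 → 52.7°C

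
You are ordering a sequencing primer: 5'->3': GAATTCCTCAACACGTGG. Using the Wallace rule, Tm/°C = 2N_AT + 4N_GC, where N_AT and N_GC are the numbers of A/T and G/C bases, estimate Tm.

54°C

Base counts: C=5, G=4, A=5, T=4
AT pairs contribute 9, GC pairs contribute 9.
Tm = 2×9 + 4×9 = 54°C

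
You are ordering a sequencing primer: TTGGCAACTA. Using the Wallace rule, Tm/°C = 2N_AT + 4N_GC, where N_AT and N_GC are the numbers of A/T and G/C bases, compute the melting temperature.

Scanning the sequence gives G=2, T=3, A=3, C=2.
AT pairs contribute 6, GC pairs contribute 4.
Tm = 2×6 + 4×4 = 28°C

28°C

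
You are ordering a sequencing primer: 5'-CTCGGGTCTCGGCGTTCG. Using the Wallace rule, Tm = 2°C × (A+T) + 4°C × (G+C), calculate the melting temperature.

62°C

Counting bases: T=5, G=7, A=0, C=6
So N_AT = 5 and N_GC = 13.
Tm = 4·13 + 2·5 = 52 + 10 = 62°C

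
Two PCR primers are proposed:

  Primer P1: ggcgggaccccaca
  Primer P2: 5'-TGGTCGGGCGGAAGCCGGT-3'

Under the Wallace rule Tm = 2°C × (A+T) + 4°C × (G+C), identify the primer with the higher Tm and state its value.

Primer P1: A+T=3, G+C=11 → Tm = 2(3)+4(11) = 50°C
Primer P2: A+T=5, G+C=14 → Tm = 2(5)+4(14) = 66°C
50°C vs 66°C → primer P2 is higher.

Primer P2, 66°C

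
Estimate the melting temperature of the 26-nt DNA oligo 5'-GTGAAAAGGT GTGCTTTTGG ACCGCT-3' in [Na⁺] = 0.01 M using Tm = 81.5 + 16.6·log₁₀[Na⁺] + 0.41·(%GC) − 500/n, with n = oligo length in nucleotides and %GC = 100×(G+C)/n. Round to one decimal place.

49.6°C

Length n = 26. T=8, C=4, G=9, A=5
G+C = 13, so %GC = 13/26 × 100 = 50%
Salt term: 16.6 × (-2) = -33.2
GC term: 0.41 × 50 = 20.5; length term: −500/26 = −19.231
Tm = 81.5 + (-33.2) + 20.5 − 19.231 = 49.569 → 49.6°C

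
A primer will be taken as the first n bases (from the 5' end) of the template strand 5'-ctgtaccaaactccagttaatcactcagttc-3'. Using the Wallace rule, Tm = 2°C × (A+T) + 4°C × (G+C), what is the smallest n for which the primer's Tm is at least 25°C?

n = 9

First 8 bases: CTGTACCA → Tm = 24°C (< 25°C)
First 9 bases: CTGTACCAA → Tm = 26°C (≥ 25°C)
Each additional base adds 2°C (A/T) or 4°C (G/C), so Tm is non-decreasing in n; n = 9 is the first length to reach 25°C.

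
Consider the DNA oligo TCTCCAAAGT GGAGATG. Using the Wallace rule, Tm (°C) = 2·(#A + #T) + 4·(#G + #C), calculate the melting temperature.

50°C

Base counts: G=5, C=3, A=5, T=4
AT pairs contribute 9, GC pairs contribute 8.
Tm = 4·8 + 2·9 = 32 + 18 = 50°C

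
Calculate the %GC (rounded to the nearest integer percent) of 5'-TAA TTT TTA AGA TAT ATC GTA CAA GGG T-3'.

Scanning the sequence gives G=5, T=11, A=10, C=2.
G+C = 5 + 2 = 7 out of 28 bases
%GC = 7/28 × 100 = 25% ≈ 25%

25%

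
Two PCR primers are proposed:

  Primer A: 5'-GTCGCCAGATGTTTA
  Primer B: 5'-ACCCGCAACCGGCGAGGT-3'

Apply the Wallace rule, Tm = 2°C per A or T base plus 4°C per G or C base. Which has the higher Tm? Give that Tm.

Primer B, 62°C

Primer A: A+T=8, G+C=7 → Tm = 2(8)+4(7) = 44°C
Primer B: A+T=5, G+C=13 → Tm = 2(5)+4(13) = 62°C
44°C vs 62°C → primer B is higher.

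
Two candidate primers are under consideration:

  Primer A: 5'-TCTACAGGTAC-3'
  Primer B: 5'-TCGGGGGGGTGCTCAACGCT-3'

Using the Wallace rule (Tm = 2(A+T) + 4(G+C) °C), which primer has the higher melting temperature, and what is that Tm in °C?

Primer B, 68°C

Primer A: A+T=6, G+C=5 → Tm = 2(6)+4(5) = 32°C
Primer B: A+T=6, G+C=14 → Tm = 2(6)+4(14) = 68°C
32°C vs 68°C → primer B is higher.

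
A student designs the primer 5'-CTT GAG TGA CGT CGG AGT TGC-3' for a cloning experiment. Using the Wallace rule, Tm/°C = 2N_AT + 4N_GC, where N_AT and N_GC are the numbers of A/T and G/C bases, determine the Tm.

66°C

T=6, G=8, C=4, A=3
A+T = 9, G+C = 12
Tm = 4·12 + 2·9 = 48 + 18 = 66°C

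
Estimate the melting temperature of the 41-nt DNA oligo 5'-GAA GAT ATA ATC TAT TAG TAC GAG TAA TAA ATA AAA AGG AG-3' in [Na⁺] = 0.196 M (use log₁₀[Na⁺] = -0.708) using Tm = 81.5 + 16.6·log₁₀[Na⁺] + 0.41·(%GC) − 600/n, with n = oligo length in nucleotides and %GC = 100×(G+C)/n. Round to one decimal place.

65.1°C

Length n = 41. Counting bases: G=8, A=21, C=2, T=10
G+C = 10, so %GC = 10/41 × 100 = 24.39%
Salt term: 16.6 × (-0.708) = -11.753
GC term: 0.41 × 24.39 = 10; length term: −600/41 = −14.634
Tm = 81.5 + (-11.753) + 10 − 14.634 = 65.113 → 65.1°C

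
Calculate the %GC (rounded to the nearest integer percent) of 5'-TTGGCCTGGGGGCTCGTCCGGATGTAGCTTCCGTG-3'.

Scanning the sequence gives C=9, G=14, T=10, A=2.
G+C = 14 + 9 = 23 out of 35 bases
%GC = 23/35 × 100 = 65.71% ≈ 66%

66%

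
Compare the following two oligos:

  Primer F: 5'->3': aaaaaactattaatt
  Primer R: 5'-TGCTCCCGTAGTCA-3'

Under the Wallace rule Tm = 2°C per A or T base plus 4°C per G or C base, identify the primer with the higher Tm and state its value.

Primer R, 44°C

Primer F: A+T=14, G+C=1 → Tm = 2(14)+4(1) = 32°C
Primer R: A+T=6, G+C=8 → Tm = 2(6)+4(8) = 44°C
32°C vs 44°C → primer R is higher.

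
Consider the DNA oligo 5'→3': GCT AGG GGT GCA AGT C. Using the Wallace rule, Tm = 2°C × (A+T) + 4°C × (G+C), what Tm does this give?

52°C

Scanning the sequence gives G=7, A=3, T=3, C=3.
So N_AT = 6 and N_GC = 10.
Tm = 2(6) + 4(10) = 12 + 40 = 52°C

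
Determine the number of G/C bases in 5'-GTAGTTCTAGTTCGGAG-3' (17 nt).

Base counts: G=6, A=3, T=6, C=2
Total G or C: 6 + 2 = 8

8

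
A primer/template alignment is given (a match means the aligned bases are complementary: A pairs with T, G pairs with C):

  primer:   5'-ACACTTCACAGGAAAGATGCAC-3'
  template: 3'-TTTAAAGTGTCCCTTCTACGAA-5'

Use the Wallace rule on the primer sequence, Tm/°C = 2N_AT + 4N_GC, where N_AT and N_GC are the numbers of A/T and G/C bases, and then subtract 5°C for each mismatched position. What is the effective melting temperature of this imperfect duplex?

Primer base counts: A=9, T=3, G=4, C=6 → A+T=12, G+C=10
Perfect-match Tm = 2(12) + 4(10) = 24 + 40 = 64°C
Mismatches (positions where the bases are not complementary): 5 (at positions 2, 4, 13, 21, 22)
Effective Tm = 64 − 5×5 = 64 − 25 = 39°C

39°C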